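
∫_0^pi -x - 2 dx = pi*(-4 - pi)/2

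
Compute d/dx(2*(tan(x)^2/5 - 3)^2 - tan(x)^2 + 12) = 2*(4*tan(x)^4 - 81*tan(x)^2 - 85)*tan(x)/25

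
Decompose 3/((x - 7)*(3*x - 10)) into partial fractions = -9/(11*(3*x - 10)) + 3/(11*(x - 7))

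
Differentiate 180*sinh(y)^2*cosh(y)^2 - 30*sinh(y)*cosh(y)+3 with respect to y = 90*sinh(4*y) - 30*cosh(2*y)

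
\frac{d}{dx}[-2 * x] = -2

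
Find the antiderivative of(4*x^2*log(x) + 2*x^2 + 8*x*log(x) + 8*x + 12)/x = 2*((x + 2)^2 + 2)*log(x) + C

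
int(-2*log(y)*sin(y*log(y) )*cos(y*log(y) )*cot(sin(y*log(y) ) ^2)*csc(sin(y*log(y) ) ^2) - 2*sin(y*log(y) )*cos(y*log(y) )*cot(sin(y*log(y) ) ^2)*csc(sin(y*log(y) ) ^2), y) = csc(sin(y*log(y))^2) + C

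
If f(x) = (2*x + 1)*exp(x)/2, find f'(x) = x*exp(x) + 3*exp(x)/2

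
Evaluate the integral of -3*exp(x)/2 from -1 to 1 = -3*E/2 + 3*exp(-1)/2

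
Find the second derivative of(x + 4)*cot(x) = 2*(x*cos(x)/sin(x) - 1 + 4*cos(x)/sin(x))/sin(x)^2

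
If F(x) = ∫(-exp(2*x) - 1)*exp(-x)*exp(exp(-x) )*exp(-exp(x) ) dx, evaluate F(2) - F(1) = -exp(-E + exp(-1)) + exp(-exp(2) + exp(-2))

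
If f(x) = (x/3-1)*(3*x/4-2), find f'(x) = x/2 - 17/12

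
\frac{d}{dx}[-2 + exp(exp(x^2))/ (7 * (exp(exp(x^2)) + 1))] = 2*x*exp(x^2 + exp(x^2))/(7*exp(2*exp(x^2)) + 14*exp(exp(x^2)) + 7)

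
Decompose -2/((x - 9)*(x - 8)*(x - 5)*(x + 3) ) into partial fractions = 1/(528*(x + 3)) - 1/(48*(x - 5)) + 2/(33*(x - 8)) - 1/(24*(x - 9))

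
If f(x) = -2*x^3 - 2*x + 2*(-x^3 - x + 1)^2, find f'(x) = 12*x^5 + 16*x^3 - 18*x^2 + 4*x - 6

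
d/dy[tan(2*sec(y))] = 2*sin(y)/(cos(y)^2*cos(2/cos(y))^2)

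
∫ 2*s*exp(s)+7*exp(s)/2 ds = (4*s + 3)*exp(s)/2 + C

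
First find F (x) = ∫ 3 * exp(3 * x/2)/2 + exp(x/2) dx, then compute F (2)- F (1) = -exp(3/2) - 2*exp(1/2) + 2*E + exp(3)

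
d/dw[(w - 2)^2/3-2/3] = 2*w/3 - 4/3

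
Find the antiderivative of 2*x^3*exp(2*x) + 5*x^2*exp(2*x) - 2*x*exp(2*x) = (x^3 + x^2 - 2*x + 1)*exp(2*x) + C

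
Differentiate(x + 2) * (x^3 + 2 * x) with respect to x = 4*x^3 + 6*x^2 + 4*x + 4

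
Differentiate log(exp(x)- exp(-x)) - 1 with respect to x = (exp(2*x) + 1)/(exp(2*x) - 1)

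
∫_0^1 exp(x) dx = -1 + E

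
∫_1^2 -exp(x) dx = E - exp(2)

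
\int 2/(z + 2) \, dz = log(2*(z + 2)^2) + C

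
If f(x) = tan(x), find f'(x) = cos(x)^(-2)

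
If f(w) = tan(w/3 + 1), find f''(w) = 2*tan(w/3 + 1)^3/9 + 2*tan(w/3 + 1)/9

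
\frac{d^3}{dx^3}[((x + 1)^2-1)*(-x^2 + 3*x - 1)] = 6 - 24*x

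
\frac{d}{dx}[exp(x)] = exp(x)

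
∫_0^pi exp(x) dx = -1 + exp(pi)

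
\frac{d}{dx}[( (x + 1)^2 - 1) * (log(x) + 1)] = 2*x*log(x) + 3*x + 2*log(x) + 4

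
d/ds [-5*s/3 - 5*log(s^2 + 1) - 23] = (-5*s^2 - 30*s - 5)/(3*s^2 + 3)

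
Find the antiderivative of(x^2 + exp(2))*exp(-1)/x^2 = x*exp(-1) - E/x + C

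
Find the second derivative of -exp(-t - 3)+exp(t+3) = (exp(2*t + 6) - 1)*exp(-t - 3)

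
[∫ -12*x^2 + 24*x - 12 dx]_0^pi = -4*(-1 + pi)^3 - 4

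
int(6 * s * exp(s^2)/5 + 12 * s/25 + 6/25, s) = 6*s^2/25 + 6*s/25 + 3*exp(s^2)/5 + C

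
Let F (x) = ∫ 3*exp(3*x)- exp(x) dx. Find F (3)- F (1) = -(E - exp(-1))*exp(2) + (-exp(-3) + exp(3))*exp(6)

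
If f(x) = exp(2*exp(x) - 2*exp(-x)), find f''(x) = (4*exp(2*exp(x) - 2*exp(-x)) - 2*exp(x + 2*exp(x) - 2*exp(-x)) + 8*exp(2*x + 2*exp(x) - 2*exp(-x)) + 2*exp(3*x + 2*exp(x) - 2*exp(-x)) + 4*exp(4*x + 2*exp(x) - 2*exp(-x)))*exp(-2*x)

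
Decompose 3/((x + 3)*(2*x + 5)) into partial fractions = 6/(2*x + 5) - 3/(x + 3)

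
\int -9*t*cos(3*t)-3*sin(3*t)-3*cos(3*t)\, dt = (-3*t - 1)*sin(3*t) + C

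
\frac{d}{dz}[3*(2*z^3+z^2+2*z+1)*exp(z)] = 6*z^3*exp(z) + 21*z^2*exp(z) + 12*z*exp(z) + 9*exp(z)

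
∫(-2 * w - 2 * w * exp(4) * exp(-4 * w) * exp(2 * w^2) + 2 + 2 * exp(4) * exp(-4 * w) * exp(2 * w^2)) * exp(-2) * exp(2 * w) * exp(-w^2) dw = -2*sinh(w^2 - 2*w + 2) + C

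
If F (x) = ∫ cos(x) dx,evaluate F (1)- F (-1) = 2*sin(1)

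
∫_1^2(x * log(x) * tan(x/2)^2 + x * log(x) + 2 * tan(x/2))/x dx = 2*log(2)*tan(1)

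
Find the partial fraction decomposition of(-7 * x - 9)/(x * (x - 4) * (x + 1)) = -2/(5*(x + 1)) - 37/(20*(x - 4)) + 9/(4*x)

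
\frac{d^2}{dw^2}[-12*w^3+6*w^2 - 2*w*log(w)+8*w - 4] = (-72*w^2 + 12*w - 2)/w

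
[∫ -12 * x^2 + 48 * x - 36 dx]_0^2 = -8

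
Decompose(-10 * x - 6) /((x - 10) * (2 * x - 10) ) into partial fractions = 28/(5*(x - 5)) - 53/(5*(x - 10))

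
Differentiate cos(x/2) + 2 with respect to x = -sin(x/2)/2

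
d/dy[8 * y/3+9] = 8/3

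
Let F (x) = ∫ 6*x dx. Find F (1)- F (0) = 3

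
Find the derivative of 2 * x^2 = 4*x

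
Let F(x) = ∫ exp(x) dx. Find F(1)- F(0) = -1 + E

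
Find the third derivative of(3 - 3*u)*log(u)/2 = (3*u + 6)/(2*u^3)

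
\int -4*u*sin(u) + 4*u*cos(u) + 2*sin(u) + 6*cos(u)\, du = 2*sqrt(2)*(2*u + 1)*sin(u + pi/4) + C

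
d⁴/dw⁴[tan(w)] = 24*tan(w)^5 + 40*tan(w)^3 + 16*tan(w)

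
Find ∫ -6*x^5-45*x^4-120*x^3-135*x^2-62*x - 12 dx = -x^6 - 9*x^5 - 30*x^4 - 45*x^3 - 31*x^2 - 12*x + C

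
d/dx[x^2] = 2*x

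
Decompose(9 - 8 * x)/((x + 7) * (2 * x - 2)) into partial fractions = -65/(16*(x + 7)) + 1/(16*(x - 1))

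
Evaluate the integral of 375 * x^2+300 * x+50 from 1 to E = -333 - 10*E + (2 + 5*E)^3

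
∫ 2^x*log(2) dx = 2^x + C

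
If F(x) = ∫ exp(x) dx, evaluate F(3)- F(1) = -E + exp(3)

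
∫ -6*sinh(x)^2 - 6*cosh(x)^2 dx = -3*sinh(2*x) + C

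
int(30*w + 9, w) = 15*w^2 + 9*w + C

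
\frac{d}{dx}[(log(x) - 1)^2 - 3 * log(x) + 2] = (2*log(x) - 5)/x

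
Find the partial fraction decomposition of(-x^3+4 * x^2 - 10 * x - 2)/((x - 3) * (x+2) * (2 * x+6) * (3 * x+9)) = 271/(216*(x + 3)) + 91/(36*(x + 3)^2) - 7/(5*(x + 2)) - 23/(1080*(x - 3))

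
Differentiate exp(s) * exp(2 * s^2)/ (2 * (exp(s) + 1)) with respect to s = (4*s*exp(2*s^2 + s) + 4*s*exp(2*s^2 + 2*s) + exp(2*s^2 + s))/(2*exp(2*s) + 4*exp(s) + 2)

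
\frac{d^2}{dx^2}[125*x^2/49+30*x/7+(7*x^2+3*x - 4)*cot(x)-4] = 14*x^2*cot(x)^3 + 14*x^2*cot(x) + 6*x*cot(x)^3 - 28*x*cot(x)^2 + 6*x*cot(x) - 28*x - 8*cot(x)^3 - 6*cot(x)^2 + 6*cot(x) - 44/49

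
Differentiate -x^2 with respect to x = -2*x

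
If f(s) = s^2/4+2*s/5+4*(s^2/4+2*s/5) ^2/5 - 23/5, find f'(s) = s^3/5 + 12*s^2/25 + 189*s/250 + 2/5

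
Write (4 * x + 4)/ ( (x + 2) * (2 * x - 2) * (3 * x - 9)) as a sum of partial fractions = -2/(45*(x + 2)) - 2/(9*(x - 1)) + 4/(15*(x - 3))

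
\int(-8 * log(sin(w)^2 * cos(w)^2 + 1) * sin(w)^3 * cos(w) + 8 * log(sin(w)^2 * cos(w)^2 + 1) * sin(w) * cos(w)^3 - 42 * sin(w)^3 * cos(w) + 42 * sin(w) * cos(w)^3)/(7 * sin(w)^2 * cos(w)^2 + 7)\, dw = (2*log(9/8 - cos(4*w)/8)/7 + 3)*log(9/8 - cos(4*w)/8) + C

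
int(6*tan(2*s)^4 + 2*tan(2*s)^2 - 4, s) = (tan(2*s)^2 - 2)*tan(2*s) + C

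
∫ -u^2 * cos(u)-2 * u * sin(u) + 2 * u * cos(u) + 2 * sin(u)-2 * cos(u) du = (-(u - 1)^2 - 1)*sin(u) + C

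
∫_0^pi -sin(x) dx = -2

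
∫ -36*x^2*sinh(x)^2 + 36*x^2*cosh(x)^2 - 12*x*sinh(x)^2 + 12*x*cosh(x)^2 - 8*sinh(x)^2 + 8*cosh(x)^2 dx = 12*x^3 + 6*x^2 + 8*x + C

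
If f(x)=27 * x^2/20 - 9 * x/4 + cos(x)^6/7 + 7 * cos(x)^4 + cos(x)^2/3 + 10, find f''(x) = 30*sin(x)^6/7 - 844*sin(x)^4/7 + 3058*sin(x)^2/21 - 6*cos(x)^6/7 - 779/30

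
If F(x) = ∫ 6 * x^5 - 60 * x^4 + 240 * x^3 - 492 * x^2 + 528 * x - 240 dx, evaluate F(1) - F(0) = -91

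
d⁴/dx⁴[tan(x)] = 24*tan(x)^5 + 40*tan(x)^3 + 16*tan(x)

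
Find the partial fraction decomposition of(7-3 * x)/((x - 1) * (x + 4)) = -19/(5*(x + 4)) + 4/(5*(x - 1))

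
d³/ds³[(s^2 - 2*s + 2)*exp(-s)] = (-s^2 + 8*s - 14)*exp(-s)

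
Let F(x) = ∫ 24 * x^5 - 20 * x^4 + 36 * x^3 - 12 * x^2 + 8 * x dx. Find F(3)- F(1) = 2592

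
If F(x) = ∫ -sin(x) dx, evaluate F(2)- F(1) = -cos(1) + cos(2)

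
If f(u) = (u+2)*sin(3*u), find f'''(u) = -27*u*cos(3*u) - 27*sin(3*u) - 54*cos(3*u)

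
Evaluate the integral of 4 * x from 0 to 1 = 2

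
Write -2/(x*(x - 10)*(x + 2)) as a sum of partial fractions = -1/(12*(x + 2)) - 1/(60*(x - 10)) + 1/(10*x)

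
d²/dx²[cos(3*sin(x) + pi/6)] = 3*sin(x)*sin(3*sin(x) + pi/6) - 9*cos(x)^2*cos(3*sin(x) + pi/6)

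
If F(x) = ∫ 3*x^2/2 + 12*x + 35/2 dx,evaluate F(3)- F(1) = 96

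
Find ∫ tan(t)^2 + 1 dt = tan(t) + C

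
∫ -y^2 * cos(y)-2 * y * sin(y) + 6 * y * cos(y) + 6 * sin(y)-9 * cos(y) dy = -(y - 3)^2*sin(y) + C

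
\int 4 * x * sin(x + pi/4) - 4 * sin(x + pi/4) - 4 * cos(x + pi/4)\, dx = (4 - 4*x)*cos(x + pi/4) + C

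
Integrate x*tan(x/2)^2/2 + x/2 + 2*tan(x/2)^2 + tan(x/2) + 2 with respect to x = (x + 4)*tan(x/2) + C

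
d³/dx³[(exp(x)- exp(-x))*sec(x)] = 2*(exp(2*x)*sin(x)/cos(x) + 3*exp(2*x)*sin(x)/cos(x)^3 - exp(2*x) + 3*exp(2*x)/cos(x)^2 - sin(x)/cos(x) - 3*sin(x)/cos(x)^3 - 1 + 3/cos(x)^2)*exp(-x)/cos(x)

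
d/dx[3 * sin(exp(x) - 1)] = 3*exp(x)*cos(exp(x) - 1)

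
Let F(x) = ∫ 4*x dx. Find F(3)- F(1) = 16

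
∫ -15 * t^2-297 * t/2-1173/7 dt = -5*t^3 - 297*t^2/4 - 1173*t/7 + C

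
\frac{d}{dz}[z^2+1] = 2*z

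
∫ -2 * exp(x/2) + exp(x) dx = (exp(x/2) - 2)^2 + C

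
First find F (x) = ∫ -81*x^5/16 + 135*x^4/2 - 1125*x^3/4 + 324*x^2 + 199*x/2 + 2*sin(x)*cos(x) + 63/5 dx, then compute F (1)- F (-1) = 1341/5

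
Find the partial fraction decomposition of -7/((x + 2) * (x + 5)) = 7/(3*(x + 5)) - 7/(3*(x + 2))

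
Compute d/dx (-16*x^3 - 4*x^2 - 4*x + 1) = -48*x^2 - 8*x - 4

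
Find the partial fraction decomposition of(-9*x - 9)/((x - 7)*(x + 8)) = -21/(5*(x + 8)) - 24/(5*(x - 7))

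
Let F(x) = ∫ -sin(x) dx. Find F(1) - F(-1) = 0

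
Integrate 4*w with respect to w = 2*w^2 + C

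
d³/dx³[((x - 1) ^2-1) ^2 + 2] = 24*x - 24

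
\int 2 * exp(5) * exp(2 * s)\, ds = exp(2*s + 5) + C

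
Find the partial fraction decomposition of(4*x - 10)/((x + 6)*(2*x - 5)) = 2/(x + 6)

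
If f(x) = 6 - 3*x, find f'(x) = -3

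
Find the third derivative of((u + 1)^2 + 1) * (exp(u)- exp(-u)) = (u^2*exp(2*u) + u^2 + 8*u*exp(2*u) - 4*u + 14*exp(2*u) + 2)*exp(-u)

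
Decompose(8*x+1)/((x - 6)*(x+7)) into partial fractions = 55/(13*(x + 7)) + 49/(13*(x - 6))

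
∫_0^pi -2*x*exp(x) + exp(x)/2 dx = (5 - 4*pi)*exp(pi)/2 - 5/2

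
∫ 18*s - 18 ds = 9*s^2 - 18*s + C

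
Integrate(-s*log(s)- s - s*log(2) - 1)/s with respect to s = -(s + 1)*log(2*s) + C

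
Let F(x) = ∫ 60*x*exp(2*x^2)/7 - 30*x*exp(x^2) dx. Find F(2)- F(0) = -15*exp(4) + 90/7 + 15*exp(8)/7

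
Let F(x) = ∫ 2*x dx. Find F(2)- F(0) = 4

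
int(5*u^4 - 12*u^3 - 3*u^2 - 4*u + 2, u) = u^5 - 3*u^4 - u^3 - 2*u^2 + 2*u + C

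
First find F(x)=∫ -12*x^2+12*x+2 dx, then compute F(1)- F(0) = 4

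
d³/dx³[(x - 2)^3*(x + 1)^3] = 120*x^3 - 180*x^2 - 72*x + 66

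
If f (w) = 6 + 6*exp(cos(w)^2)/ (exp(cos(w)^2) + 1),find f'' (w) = 12*E*(-2*sin(w)^4 + 4*sin(w)^2 - 1 + 2*E*exp(-sin(w)^2)*sin(w)^4 - E*exp(-sin(w)^2))*exp(-sin(w)^2)/(1 + E*exp(-sin(w)^2))^3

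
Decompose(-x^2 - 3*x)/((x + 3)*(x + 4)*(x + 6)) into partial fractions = -3/(x + 6) + 2/(x + 4)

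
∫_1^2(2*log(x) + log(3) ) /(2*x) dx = log(2)*log(6)/2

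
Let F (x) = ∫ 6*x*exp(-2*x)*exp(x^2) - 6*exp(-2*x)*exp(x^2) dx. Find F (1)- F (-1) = -3*exp(3) + 3*exp(-1)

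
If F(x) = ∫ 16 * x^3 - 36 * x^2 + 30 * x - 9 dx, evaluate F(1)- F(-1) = -42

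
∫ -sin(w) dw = cos(w) + C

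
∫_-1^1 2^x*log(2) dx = 3/2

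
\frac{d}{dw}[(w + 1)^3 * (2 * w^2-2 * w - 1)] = 10*w^4 + 16*w^3 - 3*w^2 - 14*w - 5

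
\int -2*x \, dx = -x^2 + C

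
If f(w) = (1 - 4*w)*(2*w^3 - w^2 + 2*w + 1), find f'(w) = -32*w^3 + 18*w^2 - 18*w - 2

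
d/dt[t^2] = 2*t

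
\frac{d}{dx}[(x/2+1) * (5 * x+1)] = 5*x + 11/2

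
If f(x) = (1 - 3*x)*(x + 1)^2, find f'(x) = -9*x^2 - 10*x - 1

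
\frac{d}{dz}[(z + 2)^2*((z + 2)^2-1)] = 4*z^3 + 24*z^2 + 46*z + 28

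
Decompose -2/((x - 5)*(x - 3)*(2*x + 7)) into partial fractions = -8/(221*(2*x + 7)) + 1/(13*(x - 3)) - 1/(17*(x - 5))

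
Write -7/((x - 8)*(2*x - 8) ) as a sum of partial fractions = 7/(8*(x - 4)) - 7/(8*(x - 8))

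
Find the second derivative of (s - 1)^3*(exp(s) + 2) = s^3*exp(s) + 3*s^2*exp(s) - 3*s*exp(s) + 12*s - exp(s) - 12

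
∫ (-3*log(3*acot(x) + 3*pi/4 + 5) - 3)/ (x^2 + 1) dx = (12*acot(x) + 3*pi + 20)*log(3*acot(x) + 3*pi/4 + 5)/4 + C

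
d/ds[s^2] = 2*s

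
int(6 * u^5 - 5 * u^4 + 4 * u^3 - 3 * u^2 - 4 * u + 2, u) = u^6 - u^5 + u^4 - u^3 - 2*u^2 + 2*u + C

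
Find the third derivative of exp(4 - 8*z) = -512*exp(4 - 8*z)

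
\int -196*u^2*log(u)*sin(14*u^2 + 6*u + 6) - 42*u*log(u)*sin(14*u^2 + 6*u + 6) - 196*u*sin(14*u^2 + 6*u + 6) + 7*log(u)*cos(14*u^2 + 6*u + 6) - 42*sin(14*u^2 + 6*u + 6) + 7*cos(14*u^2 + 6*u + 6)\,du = (7*u*log(u) + 7)*cos(14*u^2 + 6*u + 6) + C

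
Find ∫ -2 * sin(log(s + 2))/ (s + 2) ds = 2*cos(log(s + 2)) + C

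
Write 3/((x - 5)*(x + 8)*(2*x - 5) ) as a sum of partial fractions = -4/(35*(2*x - 5)) + 1/(91*(x + 8)) + 3/(65*(x - 5))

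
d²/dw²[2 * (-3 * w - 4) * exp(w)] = -6*w*exp(w) - 20*exp(w)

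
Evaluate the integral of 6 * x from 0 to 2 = 12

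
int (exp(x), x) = exp(x) + C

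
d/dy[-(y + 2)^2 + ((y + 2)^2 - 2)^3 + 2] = 6*y^5 + 60*y^4 + 216*y^3 + 336*y^2 + 214*y + 44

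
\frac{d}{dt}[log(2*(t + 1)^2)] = 2/(t + 1)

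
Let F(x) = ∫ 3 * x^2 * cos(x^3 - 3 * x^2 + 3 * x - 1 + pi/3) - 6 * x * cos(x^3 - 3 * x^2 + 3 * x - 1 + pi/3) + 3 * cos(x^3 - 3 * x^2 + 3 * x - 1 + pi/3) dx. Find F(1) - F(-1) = -cos(pi/6 + 8) + sqrt(3)/2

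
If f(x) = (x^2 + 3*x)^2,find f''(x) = 12*x^2 + 36*x + 18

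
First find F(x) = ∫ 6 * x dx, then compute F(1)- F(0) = 3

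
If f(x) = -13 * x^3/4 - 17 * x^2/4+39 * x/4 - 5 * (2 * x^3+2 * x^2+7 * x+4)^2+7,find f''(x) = -600*x^4 - 800*x^3 - 1920*x^2 - 2679*x/2 - 1317/2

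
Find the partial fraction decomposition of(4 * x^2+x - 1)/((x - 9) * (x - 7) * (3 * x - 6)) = 17/(105*(x - 2)) - 101/(15*(x - 7)) + 166/(21*(x - 9))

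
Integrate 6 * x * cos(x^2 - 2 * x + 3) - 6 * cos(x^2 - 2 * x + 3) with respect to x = 3*sin((x - 1)^2 + 2) + C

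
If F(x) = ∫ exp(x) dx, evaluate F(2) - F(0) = -1 + exp(2)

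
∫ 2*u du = u^2 + C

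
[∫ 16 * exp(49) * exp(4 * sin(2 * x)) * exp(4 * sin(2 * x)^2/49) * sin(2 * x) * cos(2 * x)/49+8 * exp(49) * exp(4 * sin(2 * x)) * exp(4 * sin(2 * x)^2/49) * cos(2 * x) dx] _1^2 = -exp((2*sin(2)/7 + 7)^2) + exp((2*sin(4)/7 + 7)^2)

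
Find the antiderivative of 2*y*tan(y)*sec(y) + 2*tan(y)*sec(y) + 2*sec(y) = (2*y + 2)*sec(y) + C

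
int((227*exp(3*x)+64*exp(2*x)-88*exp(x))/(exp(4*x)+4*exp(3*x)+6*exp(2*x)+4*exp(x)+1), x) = (357*exp(3*x) - 64*exp(2*x) - 224*exp(x) + 72)/(5*(exp(3*x) + 3*exp(2*x) + 3*exp(x) + 1)) + C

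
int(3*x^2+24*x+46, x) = x^3 + 12*x^2 + 46*x + C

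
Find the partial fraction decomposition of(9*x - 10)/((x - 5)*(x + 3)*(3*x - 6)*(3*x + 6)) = 37/(360*(x + 3)) - 1/(9*(x + 2)) - 2/(135*(x - 2)) + 5/(216*(x - 5))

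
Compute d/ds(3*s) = 3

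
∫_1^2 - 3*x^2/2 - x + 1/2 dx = -9/2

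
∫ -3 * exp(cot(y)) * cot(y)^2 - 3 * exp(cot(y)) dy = 3*exp(cot(y)) + C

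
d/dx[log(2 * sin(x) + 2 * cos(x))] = 1/tan(x + pi/4)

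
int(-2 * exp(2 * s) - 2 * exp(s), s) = -(exp(s) + 2)^2 + 2*exp(s) + C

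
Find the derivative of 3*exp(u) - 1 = 3*exp(u)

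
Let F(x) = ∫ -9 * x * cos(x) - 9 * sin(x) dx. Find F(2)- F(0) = -18*sin(2)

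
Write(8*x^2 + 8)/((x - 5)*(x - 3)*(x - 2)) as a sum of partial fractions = 40/(3*(x - 2)) - 40/(x - 3) + 104/(3*(x - 5))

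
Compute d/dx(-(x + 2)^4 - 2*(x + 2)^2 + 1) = -4*x^3 - 24*x^2 - 52*x - 40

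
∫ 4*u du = 2*u^2 + C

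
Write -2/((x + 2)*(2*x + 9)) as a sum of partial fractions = 4/(5*(2*x + 9)) - 2/(5*(x + 2))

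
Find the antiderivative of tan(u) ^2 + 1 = tan(u) + C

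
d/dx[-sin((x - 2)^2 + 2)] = 2*(2 - x)*cos(x^2 - 4*x + 6)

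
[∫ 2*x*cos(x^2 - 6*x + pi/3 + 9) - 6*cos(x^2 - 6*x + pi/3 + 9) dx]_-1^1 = sin(pi/3 + 4) - sin(pi/3 + 16)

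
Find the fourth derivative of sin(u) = sin(u)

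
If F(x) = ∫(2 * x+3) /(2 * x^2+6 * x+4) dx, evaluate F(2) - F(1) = -log(6)/2 + log(12)/2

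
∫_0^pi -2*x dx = -pi^2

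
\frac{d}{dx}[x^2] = 2*x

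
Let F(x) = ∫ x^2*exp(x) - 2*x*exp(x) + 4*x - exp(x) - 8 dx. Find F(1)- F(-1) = -16 - 8*exp(-1)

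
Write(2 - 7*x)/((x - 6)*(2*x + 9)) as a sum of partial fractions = -67/(21*(2*x + 9)) - 40/(21*(x - 6))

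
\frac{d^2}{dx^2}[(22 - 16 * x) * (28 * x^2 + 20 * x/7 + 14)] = 7984/7 - 2688*x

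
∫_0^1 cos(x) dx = sin(1)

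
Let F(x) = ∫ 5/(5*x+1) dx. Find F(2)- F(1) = -log(18) + log(33)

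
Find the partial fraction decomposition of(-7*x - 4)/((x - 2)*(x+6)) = -19/(4*(x + 6)) - 9/(4*(x - 2))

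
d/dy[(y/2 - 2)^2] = y/2 - 2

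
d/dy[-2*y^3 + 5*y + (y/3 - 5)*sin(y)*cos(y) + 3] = -6*y^2 + y*cos(2*y)/3 + sin(2*y)/6 - 5*cos(2*y) + 5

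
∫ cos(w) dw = sin(w) + C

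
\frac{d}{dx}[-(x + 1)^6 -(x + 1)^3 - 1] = -6*x^5 - 30*x^4 - 60*x^3 - 63*x^2 - 36*x - 9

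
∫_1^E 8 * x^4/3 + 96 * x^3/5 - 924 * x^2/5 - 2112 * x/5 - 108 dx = (-3*E + exp(2)/3)*(E/5 + 3)*(12 + 8*exp(2) + 24*E) + 5632/15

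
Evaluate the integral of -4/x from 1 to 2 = -4*log(2)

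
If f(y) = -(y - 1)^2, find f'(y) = 2 - 2*y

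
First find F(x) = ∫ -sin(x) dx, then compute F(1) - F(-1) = 0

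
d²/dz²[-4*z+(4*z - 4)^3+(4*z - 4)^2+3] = 384*z - 352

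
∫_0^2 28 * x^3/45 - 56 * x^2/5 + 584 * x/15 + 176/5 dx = 1088/9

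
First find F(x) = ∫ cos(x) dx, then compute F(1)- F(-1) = 2*sin(1)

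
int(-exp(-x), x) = exp(-x) + C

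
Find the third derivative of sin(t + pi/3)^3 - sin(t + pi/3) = (-54*sqrt(3)*sin(t)*cos(t) - 54*cos(t)^2 + 1)*cos(t + pi/3)/4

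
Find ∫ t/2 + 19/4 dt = t^2/4 + 19*t/4 + C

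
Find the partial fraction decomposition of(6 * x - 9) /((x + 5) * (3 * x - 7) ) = 15/(22*(3*x - 7)) + 39/(22*(x + 5))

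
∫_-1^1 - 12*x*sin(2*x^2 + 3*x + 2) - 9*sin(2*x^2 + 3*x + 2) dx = -3*cos(1) + 3*cos(7)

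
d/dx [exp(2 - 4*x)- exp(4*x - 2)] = (-4*exp(8*x - 4) - 4)*exp(2 - 4*x)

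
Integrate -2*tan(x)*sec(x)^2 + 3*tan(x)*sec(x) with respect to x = -tan(x)^2 + 3/cos(x) + C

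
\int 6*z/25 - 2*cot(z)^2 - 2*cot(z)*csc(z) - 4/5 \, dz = 3*z^2/25 + 6*z/5 + 2*cot(z) + 2*csc(z) + C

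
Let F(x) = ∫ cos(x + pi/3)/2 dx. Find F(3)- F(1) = -sin(1 + pi/3)/2 + sin(pi/3 + 3)/2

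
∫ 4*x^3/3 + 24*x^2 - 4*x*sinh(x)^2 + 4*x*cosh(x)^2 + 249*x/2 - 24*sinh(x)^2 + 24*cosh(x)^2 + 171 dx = x^4/3 + 8*x^3 + 257*x^2/4 + 195*x + C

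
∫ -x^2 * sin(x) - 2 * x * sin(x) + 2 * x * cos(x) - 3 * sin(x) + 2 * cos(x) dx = ((x + 1)^2 + 2)*cos(x) + C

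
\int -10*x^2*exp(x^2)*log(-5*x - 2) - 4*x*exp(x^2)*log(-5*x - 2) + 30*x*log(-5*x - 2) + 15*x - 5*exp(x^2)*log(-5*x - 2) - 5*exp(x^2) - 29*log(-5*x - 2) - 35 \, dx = -(5*x + 2)*(-3*x + exp(x^2) + 7)*log(-5*x - 2) + C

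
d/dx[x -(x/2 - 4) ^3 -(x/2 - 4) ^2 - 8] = -3*x^2/8 + 11*x/2 - 19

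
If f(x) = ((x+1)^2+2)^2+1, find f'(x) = 4*x^3 + 12*x^2 + 20*x + 12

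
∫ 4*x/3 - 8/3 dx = 2*x^2/3 - 8*x/3 + C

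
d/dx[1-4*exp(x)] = -4*exp(x)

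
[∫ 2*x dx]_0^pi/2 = pi^2/4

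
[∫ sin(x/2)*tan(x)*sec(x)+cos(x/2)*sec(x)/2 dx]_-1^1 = 2*sin(1/2)*sec(1)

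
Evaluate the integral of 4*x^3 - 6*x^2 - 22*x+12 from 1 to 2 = -20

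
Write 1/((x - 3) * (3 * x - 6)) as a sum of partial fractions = -1/(3*(x - 2)) + 1/(3*(x - 3))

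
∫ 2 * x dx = x^2 + C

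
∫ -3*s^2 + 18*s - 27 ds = -s^3 + 9*s^2 - 27*s + C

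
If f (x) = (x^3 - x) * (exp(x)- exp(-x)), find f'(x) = (x^3*exp(2*x) + x^3 + 3*x^2*exp(2*x) - 3*x^2 - x*exp(2*x) - x - exp(2*x) + 1)*exp(-x)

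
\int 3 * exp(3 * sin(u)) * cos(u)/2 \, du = exp(3*sin(u))/2 + C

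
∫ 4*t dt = 2*t^2 + C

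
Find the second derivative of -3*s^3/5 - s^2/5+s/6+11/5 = -18*s/5 - 2/5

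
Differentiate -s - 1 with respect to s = -1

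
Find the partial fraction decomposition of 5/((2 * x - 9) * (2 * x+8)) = 5/(17*(2*x - 9)) - 5/(34*(x + 4))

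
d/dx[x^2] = 2*x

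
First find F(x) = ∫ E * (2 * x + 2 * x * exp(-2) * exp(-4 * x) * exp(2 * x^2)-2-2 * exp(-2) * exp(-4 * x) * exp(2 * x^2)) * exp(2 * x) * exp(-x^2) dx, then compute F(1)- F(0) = -exp(2) - exp(-1) + exp(-2) + E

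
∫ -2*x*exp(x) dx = 2*(1 - x)*exp(x) + C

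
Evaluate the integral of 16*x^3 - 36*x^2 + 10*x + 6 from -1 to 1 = -12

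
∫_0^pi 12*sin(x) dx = 24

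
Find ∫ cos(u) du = sin(u) + C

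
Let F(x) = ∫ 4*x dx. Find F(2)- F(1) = 6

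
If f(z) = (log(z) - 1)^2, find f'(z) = (2*log(z) - 2)/z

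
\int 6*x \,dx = 3*x^2 + C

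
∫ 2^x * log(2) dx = 2^x + C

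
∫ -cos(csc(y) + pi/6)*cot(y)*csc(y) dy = sin(csc(y) + pi/6) + C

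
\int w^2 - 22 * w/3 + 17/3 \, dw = w^3/3 - 11*w^2/3 + 17*w/3 + C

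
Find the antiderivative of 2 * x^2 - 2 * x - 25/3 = 2*x^3/3 - x^2 - 25*x/3 + C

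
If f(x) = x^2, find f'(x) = 2*x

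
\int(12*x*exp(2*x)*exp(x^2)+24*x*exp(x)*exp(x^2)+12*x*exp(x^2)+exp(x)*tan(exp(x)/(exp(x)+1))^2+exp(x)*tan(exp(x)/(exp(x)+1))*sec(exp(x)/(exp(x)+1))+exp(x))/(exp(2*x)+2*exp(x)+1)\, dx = 6*exp(x^2) + tan(exp(x)/(exp(x) + 1)) + sec(exp(x)/(exp(x) + 1)) + C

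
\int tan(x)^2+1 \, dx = tan(x) + C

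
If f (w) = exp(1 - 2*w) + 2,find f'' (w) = 4*exp(1 - 2*w)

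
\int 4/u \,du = 4*log(u) + C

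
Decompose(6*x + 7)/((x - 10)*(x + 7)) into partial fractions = 35/(17*(x + 7)) + 67/(17*(x - 10))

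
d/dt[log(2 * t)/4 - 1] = 1/(4*t)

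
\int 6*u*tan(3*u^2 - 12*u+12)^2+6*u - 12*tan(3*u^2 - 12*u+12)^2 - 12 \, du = tan(3*(u - 2)^2) + C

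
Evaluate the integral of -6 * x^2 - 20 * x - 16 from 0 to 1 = -28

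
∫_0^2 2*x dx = 4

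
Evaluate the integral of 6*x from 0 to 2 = 12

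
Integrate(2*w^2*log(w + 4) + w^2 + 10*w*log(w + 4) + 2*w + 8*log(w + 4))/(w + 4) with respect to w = w*(w + 2)*log(w + 4) + C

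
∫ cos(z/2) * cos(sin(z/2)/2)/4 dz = sin(sin(z/2)/2) + C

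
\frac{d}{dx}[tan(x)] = cos(x)^(-2)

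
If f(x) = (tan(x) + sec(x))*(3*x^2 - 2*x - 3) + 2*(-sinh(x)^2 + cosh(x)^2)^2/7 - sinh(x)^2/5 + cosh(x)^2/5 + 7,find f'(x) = 2*(3*x^2*sin(x) + 3*x^2 - 2*x*sin(x) + 3*x*sin(2*x) + 6*x*cos(x) - 2*x - 3*sin(x) - sin(2*x) - 2*cos(x) - 3)/(cos(2*x) + 1)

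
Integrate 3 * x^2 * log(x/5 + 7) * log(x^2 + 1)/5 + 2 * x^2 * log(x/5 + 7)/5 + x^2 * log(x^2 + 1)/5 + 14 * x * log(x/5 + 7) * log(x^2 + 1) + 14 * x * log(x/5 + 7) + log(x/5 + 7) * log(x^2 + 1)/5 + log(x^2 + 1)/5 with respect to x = (x + 35)*(x^2 + 1)*log(x/5 + 7)*log(x^2 + 1)/5 + C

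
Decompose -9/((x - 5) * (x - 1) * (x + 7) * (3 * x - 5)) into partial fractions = 243/(520*(3*x - 5)) + 3/(832*(x + 7)) - 9/(64*(x - 1)) - 3/(160*(x - 5))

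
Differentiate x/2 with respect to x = 1/2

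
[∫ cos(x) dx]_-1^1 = 2*sin(1)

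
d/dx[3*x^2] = 6*x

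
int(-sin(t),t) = cos(t) + C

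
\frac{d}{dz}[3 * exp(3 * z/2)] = 9*exp(3*z/2)/2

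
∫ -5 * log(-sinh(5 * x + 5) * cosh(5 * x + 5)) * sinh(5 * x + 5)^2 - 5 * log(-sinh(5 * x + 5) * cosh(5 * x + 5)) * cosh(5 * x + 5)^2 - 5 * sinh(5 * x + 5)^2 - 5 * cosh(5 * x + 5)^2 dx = -log(-sinh(10*x + 10)/2)*sinh(10*x + 10)/2 + C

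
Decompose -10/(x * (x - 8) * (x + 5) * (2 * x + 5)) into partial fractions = -16/(105*(2*x + 5)) + 2/(65*(x + 5)) - 5/(1092*(x - 8)) + 1/(20*x)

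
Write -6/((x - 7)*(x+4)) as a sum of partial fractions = 6/(11*(x + 4)) - 6/(11*(x - 7))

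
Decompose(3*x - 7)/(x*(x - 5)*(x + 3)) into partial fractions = -2/(3*(x + 3)) + 1/(5*(x - 5)) + 7/(15*x)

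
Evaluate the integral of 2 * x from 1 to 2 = 3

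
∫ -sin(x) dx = cos(x) + C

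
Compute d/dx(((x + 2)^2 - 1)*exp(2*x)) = 2*x^2*exp(2*x) + 10*x*exp(2*x) + 10*exp(2*x)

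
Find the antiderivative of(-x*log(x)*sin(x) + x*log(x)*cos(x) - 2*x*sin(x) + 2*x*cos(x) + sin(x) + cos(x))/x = sqrt(2)*(log(x) + 2)*sin(x + pi/4) + C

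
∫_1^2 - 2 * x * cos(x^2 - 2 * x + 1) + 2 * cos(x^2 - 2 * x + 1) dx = -sin(1)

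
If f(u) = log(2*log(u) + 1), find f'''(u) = (16*log(u)^2 + 40*log(u) + 32)/(8*u^3*log(u)^3 + 12*u^3*log(u)^2 + 6*u^3*log(u) + u^3)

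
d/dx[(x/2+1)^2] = x/2 + 1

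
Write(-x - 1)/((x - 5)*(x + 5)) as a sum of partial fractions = -2/(5*(x + 5)) - 3/(5*(x - 5))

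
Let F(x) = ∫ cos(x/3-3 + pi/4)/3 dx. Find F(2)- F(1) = cos(pi/4 + 7/3) - cos(pi/4 + 8/3)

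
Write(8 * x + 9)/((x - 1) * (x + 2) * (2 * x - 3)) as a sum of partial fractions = 12/(2*x - 3) - 1/(3*(x + 2)) - 17/(3*(x - 1))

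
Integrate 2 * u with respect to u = u^2 + C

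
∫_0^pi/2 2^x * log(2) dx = -1 + 2^(pi/2)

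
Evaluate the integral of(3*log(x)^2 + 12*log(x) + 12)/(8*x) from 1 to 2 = -1 + (log(2)/2 + 1)^3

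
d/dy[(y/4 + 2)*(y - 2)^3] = y^3 + 3*y^2/2 - 18*y + 22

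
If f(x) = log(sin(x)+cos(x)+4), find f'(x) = (-sin(x) + cos(x))/(sin(x) + cos(x) + 4)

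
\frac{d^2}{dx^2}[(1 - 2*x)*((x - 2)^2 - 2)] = 18 - 12*x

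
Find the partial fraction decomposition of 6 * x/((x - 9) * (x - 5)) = -15/(2*(x - 5)) + 27/(2*(x - 9))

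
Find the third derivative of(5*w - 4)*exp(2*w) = 40*w*exp(2*w) + 28*exp(2*w)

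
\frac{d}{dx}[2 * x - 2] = 2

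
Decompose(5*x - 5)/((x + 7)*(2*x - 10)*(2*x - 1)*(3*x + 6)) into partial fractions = 2/(405*(2*x - 1)) + 1/(135*(x + 7)) - 1/(70*(x + 2)) + 5/(1134*(x - 5))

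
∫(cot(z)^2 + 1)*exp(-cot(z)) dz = exp(-cot(z)) + C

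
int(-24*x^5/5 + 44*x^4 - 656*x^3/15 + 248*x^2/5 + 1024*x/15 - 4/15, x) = -4*x^6/5 + 44*x^5/5 - 164*x^4/15 + 248*x^3/15 + 512*x^2/15 - 4*x/15 + C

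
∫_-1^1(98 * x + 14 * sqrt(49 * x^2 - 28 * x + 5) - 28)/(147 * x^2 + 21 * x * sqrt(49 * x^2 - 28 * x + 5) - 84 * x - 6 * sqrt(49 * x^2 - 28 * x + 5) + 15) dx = 2*log(5 + sqrt(26))/3 - 2*log(-9 + sqrt(82))/3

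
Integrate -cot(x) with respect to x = log(2*csc(x)) + C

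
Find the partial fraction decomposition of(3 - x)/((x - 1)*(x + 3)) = -3/(2*(x + 3)) + 1/(2*(x - 1))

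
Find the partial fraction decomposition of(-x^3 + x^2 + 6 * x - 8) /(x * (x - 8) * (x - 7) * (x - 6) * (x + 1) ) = -1/(42*(x + 1)) - 38/(21*(x - 6)) + 65/(14*(x - 7)) - 17/(6*(x - 8)) + 1/(42*x)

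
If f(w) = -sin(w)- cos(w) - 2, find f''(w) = sin(w) + cos(w)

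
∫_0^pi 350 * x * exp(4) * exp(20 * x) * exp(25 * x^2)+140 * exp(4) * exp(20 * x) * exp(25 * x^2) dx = -7*exp(4) + 7*exp((-5*pi - 2)^2)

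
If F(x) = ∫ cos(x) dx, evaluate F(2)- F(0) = sin(2)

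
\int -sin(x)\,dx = cos(x) + C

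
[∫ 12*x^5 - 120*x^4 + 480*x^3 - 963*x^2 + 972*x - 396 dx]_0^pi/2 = -136 + 2*(-2 + pi/2)^6 - (-2 + pi/2)^3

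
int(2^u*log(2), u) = 2^u + C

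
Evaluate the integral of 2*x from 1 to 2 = 3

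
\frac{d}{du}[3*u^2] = 6*u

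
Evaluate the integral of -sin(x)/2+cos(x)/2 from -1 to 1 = sin(1)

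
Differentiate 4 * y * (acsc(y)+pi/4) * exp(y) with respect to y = (4*y^2*sqrt(1 - 1/y^2)*exp(y)*acsc(y) + pi*y^2*sqrt(1 - 1/y^2)*exp(y) + 4*y*sqrt(1 - 1/y^2)*exp(y)*acsc(y) + pi*y*sqrt(1 - 1/y^2)*exp(y) - 4*exp(y))/(y*sqrt(1 - 1/y^2))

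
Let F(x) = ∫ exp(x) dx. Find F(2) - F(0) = -1 + exp(2)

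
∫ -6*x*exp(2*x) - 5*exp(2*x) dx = (-3*x - 1)*exp(2*x) + C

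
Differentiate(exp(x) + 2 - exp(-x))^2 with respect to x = (2*exp(4*x) + 4*exp(3*x) + 4*exp(x) - 2)*exp(-2*x)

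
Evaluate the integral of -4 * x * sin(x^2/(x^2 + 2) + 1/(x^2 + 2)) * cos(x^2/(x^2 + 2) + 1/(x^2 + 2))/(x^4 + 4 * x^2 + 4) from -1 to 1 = 0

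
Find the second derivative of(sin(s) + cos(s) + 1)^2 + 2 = -4*sin(2*s) - 2*sqrt(2)*sin(s + pi/4)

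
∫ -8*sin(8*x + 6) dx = cos(8*x + 6) + C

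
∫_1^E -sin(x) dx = cos(E) - cos(1)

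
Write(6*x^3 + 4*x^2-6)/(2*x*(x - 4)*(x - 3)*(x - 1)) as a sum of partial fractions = 1/(3*(x - 1)) - 16/(x - 3) + 221/(12*(x - 4)) + 1/(4*x)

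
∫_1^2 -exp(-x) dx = -exp(-1) + exp(-2)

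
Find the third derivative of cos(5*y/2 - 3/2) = 125*sin(5*y/2 - 3/2)/8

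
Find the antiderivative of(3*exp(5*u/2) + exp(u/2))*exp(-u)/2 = (exp(2*u) - 1)*exp(-u/2) + C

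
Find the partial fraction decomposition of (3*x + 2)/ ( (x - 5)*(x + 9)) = 25/(14*(x + 9)) + 17/(14*(x - 5))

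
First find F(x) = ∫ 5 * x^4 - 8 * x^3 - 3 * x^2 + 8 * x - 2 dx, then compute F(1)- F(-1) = -4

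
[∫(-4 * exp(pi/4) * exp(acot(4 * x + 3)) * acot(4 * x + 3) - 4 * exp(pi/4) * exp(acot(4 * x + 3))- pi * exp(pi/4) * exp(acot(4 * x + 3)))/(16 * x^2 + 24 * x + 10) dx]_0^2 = -(acot(3) + pi/4)*exp(acot(3) + pi/4) + (acot(11) + pi/4)*exp(acot(11) + pi/4)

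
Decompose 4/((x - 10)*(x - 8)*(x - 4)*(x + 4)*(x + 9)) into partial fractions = 4/(20995*(x + 9)) - 1/(1680*(x + 4)) + 1/(624*(x - 4)) - 1/(408*(x - 8)) + 1/(798*(x - 10))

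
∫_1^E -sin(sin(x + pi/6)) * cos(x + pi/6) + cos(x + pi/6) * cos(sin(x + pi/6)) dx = -sin(sin(pi/6 + 1)) - cos(sin(pi/6 + 1)) + sin(sin(pi/6 + E)) + cos(sin(pi/6 + E))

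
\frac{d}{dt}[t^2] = 2*t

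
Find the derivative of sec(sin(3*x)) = 3*cos(3*x)*tan(sin(3*x))*sec(sin(3*x))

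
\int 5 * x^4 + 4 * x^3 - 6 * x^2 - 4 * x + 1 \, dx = x^5 + x^4 - 2*x^3 - 2*x^2 + x + C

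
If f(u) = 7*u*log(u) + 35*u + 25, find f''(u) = 7/u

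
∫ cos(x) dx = sin(x) + C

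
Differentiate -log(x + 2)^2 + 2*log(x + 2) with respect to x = (2 - 2*log(x + 2))/(x + 2)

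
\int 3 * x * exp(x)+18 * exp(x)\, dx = 3*(x + 5)*exp(x) + C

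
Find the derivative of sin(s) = cos(s)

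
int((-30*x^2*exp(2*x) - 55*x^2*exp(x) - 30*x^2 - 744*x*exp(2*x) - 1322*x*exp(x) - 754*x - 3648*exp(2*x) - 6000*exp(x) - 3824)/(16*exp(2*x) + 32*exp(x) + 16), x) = -((2*x + 5)*(exp(x) + 1) - exp(x))*(16*x + 5*(x + 16)^2 + 192)/(16*exp(x) + 16) + C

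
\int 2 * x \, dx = x^2 + C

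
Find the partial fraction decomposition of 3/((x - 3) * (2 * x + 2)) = -3/(8*(x + 1)) + 3/(8*(x - 3))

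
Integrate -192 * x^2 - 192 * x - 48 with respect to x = -64*x^3 - 96*x^2 - 48*x + C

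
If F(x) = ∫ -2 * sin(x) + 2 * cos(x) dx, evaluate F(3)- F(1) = 2*cos(3) - 2*sin(1) - 2*cos(1) + 2*sin(3)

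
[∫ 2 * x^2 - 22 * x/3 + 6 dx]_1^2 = -1/3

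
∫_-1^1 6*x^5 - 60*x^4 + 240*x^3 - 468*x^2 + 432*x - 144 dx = -624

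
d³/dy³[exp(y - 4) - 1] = exp(y - 4)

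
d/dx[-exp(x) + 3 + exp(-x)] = (-exp(2*x) - 1)*exp(-x)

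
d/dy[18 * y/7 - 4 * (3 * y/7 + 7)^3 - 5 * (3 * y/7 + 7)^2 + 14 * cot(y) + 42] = -324*y^2/343 - 1602*y/49 - 14*cot(y)^2 - 2054/7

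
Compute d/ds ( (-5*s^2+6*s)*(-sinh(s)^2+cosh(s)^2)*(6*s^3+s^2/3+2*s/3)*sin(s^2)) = -2*s*(30*s^5*cos(s^2) - 103*s^4*cos(s^2)/3 + 75*s^3*sin(s^2) + 4*s^3*cos(s^2)/3 - 206*s^2*sin(s^2)/3 - 4*s^2*cos(s^2) + 2*s*sin(s^2) - 4*sin(s^2))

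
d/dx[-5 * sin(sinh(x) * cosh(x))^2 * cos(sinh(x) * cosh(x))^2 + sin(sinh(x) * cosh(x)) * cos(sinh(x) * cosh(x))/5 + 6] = -2*(10*sin(sinh(x)*cosh(x))*cos(sinh(x)*cosh(x)) - 1/5)*sin(sinh(x)*cosh(x) + pi/4)*cos(sinh(x)*cosh(x) + pi/4)*cosh(2*x)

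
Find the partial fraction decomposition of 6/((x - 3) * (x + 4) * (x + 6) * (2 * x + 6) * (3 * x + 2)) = -243/(12320*(3*x + 2)) + 1/(288*(x + 6)) - 3/(140*(x + 4)) + 1/(42*(x + 3)) + 1/(1386*(x - 3))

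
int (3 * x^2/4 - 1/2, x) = x^3/4 - x/2 + C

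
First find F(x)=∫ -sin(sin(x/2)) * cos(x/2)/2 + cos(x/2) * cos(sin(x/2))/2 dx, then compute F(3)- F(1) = sqrt(2)*(-sin(sin(1/2) + pi/4) + sin(pi/4 + sin(3/2)))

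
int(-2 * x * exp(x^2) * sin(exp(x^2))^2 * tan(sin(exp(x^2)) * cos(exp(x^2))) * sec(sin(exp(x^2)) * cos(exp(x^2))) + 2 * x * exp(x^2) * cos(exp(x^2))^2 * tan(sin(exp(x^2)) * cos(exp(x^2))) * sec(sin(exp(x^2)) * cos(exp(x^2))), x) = sec(sin(2*exp(x^2))/2) + C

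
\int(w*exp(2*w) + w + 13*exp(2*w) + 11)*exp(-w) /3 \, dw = 2*(w + 12)*sinh(w)/3 + C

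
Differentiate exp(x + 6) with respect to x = exp(x + 6)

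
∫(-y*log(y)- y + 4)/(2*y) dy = (4 - y)*log(y)/2 + C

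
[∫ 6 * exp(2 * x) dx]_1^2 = -3*exp(2) + 3*exp(4)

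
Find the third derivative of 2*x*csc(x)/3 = 2*(x*cos(x)/(3*sin(x)) - 2*x*cos(x)/sin(x)^3 - 1 + 2/sin(x)^2)/sin(x)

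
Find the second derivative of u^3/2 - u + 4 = 3*u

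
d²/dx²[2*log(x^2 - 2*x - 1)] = (-4*x^2 + 8*x - 12)/(x^4 - 4*x^3 + 2*x^2 + 4*x + 1)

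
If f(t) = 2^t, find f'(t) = 2^t*log(2)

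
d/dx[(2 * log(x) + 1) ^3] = (24*log(x)^2 + 24*log(x) + 6)/x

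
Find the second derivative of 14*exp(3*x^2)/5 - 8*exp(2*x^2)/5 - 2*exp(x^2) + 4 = 504*x^2*exp(3*x^2)/5 - 128*x^2*exp(2*x^2)/5 - 8*x^2*exp(x^2) + 84*exp(3*x^2)/5 - 32*exp(2*x^2)/5 - 4*exp(x^2)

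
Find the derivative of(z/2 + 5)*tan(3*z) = 3*z/(2*cos(3*z)^2) + tan(3*z)/2 + 15/cos(3*z)^2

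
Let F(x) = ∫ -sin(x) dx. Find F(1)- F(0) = -1 + cos(1)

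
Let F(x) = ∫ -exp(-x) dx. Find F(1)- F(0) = -1 + exp(-1)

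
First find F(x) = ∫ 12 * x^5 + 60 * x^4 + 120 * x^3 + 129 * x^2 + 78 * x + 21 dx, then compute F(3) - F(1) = 8232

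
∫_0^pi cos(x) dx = 0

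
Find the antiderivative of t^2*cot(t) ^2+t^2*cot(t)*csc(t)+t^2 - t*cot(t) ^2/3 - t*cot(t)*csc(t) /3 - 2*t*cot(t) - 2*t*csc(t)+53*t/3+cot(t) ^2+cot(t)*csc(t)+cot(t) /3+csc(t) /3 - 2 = (-t^2 + t/3 - 1)*(cot(t) + csc(t) - 9) + C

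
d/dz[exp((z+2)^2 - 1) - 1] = 2*z*exp(z^2 + 4*z + 3) + 4*exp(z^2 + 4*z + 3)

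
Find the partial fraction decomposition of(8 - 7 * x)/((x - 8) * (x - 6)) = 17/(x - 6) - 24/(x - 8)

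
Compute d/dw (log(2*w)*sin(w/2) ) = (w*log(w)*cos(w/2) + w*log(2)*cos(w/2) + 2*sin(w/2))/(2*w)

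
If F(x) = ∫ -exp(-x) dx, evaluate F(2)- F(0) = -1 + exp(-2)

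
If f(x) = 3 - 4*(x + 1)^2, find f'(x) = -8*x - 8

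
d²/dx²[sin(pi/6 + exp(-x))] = (exp(x)*cos(pi/6 + exp(-x)) - sin(pi/6 + exp(-x)))*exp(-2*x)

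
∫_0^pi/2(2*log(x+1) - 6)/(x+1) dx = -9 + (-3 + log(1 + pi/2))^2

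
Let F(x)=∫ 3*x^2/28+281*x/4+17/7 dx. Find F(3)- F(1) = 4015/14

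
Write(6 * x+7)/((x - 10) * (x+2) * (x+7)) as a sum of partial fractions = -7/(17*(x + 7)) + 1/(12*(x + 2)) + 67/(204*(x - 10))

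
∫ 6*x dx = 3*x^2 + C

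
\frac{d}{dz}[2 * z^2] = 4*z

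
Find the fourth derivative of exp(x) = exp(x)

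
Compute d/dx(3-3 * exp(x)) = -3*exp(x)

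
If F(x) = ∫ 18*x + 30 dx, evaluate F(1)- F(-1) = 60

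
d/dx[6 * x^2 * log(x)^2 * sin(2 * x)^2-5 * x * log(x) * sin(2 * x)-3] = 12*x^2*log(x)^2*sin(4*x) + 12*x*log(x)^2*sin(2*x)^2 + 12*x*log(x)*sin(2*x)^2 - 10*x*log(x)*cos(2*x) - 5*log(x)*sin(2*x) - 5*sin(2*x)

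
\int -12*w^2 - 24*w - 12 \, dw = -4*w^3 - 12*w^2 - 12*w + C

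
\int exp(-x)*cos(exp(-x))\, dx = -sin(exp(-x)) + C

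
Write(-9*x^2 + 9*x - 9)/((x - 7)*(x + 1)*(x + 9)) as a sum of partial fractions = -819/(128*(x + 9)) + 27/(64*(x + 1)) - 387/(128*(x - 7))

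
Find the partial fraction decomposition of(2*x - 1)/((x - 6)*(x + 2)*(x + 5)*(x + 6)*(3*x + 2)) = 189/(16640*(3*x + 2)) - 13/(768*(x + 6)) + 1/(39*(x + 5)) - 5/(384*(x + 2)) + 1/(1920*(x - 6))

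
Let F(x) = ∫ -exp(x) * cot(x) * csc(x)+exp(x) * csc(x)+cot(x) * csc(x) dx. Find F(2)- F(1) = (1 - E)*csc(1) + (-1 + exp(2))*csc(2)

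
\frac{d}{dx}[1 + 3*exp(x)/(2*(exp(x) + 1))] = 3*exp(x)/(2*exp(2*x) + 4*exp(x) + 2)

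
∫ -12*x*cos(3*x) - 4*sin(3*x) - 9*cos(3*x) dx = (-4*x - 3)*sin(3*x) + C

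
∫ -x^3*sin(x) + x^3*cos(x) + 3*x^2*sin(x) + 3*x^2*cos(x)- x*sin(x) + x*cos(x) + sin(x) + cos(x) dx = sqrt(2)*x*(x^2 + 1)*sin(x + pi/4) + C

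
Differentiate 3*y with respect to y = 3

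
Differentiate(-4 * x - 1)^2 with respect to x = 32*x + 8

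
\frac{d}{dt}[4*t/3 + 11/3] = 4/3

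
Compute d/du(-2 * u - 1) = -2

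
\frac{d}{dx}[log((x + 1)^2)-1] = 2/(x + 1)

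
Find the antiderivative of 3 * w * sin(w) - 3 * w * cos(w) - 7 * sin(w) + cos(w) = -sqrt(2)*(3*w - 4)*sin(w + pi/4) + C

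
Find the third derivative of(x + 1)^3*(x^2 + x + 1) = 60*x^2 + 96*x + 42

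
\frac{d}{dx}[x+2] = 1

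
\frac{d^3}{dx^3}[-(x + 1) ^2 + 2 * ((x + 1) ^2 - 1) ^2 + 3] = 48*x + 48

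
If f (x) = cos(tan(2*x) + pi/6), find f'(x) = -2*sin(tan(2*x) + pi/6)/cos(2*x)^2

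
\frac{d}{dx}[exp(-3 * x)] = -3*exp(-3*x)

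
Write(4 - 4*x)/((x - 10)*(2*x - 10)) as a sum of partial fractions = 8/(5*(x - 5)) - 18/(5*(x - 10))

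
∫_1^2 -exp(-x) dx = -exp(-1) + exp(-2)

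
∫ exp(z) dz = exp(z) + C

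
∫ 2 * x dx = x^2 + C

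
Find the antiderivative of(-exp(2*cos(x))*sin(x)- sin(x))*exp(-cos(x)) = 2*sinh(cos(x)) + C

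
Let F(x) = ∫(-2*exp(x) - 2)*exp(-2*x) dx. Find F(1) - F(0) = -3 + exp(-2) + 2*exp(-1)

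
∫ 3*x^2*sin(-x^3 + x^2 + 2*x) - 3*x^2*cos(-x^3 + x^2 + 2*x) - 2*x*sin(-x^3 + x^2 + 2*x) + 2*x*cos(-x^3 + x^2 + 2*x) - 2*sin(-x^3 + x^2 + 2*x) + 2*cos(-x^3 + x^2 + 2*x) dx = sin(x*(-x^2 + x + 2)) + cos(x*(-x^2 + x + 2)) + C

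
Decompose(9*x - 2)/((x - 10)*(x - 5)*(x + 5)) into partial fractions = -47/(150*(x + 5)) - 43/(50*(x - 5)) + 88/(75*(x - 10))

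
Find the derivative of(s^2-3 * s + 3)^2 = 4*s^3 - 18*s^2 + 30*s - 18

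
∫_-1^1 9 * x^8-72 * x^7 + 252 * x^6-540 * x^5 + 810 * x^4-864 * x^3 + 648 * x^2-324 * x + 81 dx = 992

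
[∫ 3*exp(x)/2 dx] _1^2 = -3*E/2 + 3*exp(2)/2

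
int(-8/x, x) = -8*log(x) + C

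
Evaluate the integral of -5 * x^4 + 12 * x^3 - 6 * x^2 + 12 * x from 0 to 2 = 24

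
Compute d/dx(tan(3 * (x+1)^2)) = 6*x*tan(3*x^2 + 6*x + 3)^2 + 6*x + 6*tan(3*x^2 + 6*x + 3)^2 + 6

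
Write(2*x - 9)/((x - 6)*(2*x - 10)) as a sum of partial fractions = -1/(2*(x - 5)) + 3/(2*(x - 6))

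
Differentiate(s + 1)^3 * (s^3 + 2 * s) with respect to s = 6*s^5 + 15*s^4 + 20*s^3 + 21*s^2 + 12*s + 2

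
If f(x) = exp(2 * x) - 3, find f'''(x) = 8*exp(2*x)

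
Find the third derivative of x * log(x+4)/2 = (-x - 12)/(2*x^3 + 24*x^2 + 96*x + 128)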